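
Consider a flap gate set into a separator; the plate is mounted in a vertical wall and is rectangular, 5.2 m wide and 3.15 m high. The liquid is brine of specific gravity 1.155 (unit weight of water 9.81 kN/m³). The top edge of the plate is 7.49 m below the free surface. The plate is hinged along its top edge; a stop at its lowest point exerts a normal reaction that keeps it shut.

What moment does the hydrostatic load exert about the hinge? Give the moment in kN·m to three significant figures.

γ = 1.155 × 9.81 = 11.33055 kN/m³.
The centroid lies 3.15/2 = 1.575 m below the top edge, so the centroid depth is h_c = 7.49 + 1.575 = 9.065 m.
A = 5.2 × 3.15 = 16.38 m².
Resultant F = γ·h_c·A = 11.33055 × 9.065 × 16.38 = 1682.41 kN.
I_c = b·h³/12 = 5.2 × 3.15³/12 = 13.5442 m⁴.
Centre of pressure: y_p = y_c + I_c/(y_c·A) = 9.065 + 13.5442/(9.065 × 16.38) = 9.065 + 0.0912161 = 9.15622 m along the plane.
The resultant acts 1.575 + 0.0912161 = 1.66622 m (along the plate) below the hinge at the top edge, so the moment about the hinge is M = F × 1.66622 = 1682.41 × 1.66622 = 2803.27 kN·m.

M ≈ 2800 kN·m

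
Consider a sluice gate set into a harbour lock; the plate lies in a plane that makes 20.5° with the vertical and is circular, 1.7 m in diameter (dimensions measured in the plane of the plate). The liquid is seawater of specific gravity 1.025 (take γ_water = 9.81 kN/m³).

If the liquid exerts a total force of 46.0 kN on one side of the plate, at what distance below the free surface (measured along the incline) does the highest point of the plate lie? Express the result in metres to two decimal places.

γ = 1.025 × 9.81 = 10.05525 kN/m³.
A = π(0.85)² = 2.2698 m².
From F = γ·h_c·A, the centroid depth is h_c = 46.0/(10.05525 × 2.2698) = 2.01547 m.
The plate makes 20.5° with the vertical, i.e. θ = 90° − 20.5° = 69.5° to the horizontal. Measuring y along the incline from the free-surface line, vertical depth h = y·sinθ with sinθ = 0.936672.
Along the incline, y_c = h_c/sinθ = 2.01547/0.936672 = 2.15174 m.
The centroid is at the centre, 0.85 m below the top of the plate, so the highest point sits at y_top = 2.15174 − 0.85 = 1.30174 m along the incline.

y_top ≈ 1.30 m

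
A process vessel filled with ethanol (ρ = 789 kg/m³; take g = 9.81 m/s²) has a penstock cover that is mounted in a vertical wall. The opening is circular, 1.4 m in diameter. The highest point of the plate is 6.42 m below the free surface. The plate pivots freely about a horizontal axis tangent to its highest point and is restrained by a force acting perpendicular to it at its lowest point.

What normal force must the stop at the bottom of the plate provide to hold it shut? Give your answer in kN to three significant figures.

γ = ρg = 789 × 9.81 / 1000 = 7.74009 kN/m³.
The centroid is at the centre, 0.7 m below the top of the plate, so the centroid depth is h_c = 6.42 + 0.7 = 7.12 m.
A = π(0.7)² = 1.53938 m².
Resultant F = γ·h_c·A = 7.74009 × 7.12 × 1.53938 = 84.8344 kN.
I_c = πr⁴/4 = π × 0.7⁴/4 = 0.188574 m⁴.
Centre of pressure: y_p = y_c + I_c/(y_c·A) = 7.12 + 0.188574/(7.12 × 1.53938) = 7.12 + 0.0172051 = 7.13721 m along the plane.
The resultant acts 0.7 + 0.0172051 = 0.717205 m (along the plate) below the hinge at the top edge, so the moment about the hinge is M = F × 0.717205 = 84.8344 × 0.717205 = 60.8437 kN·m.
A normal force at the bottom, 1.4 m from the hinge, must supply this moment: P = 60.8437/1.4 = 43.4598 kN.

P ≈ 43.5 kN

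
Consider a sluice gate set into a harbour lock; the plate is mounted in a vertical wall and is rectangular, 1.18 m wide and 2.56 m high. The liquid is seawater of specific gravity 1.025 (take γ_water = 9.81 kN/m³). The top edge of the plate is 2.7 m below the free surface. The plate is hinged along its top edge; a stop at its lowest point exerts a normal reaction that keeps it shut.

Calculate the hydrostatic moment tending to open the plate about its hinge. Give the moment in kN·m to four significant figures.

γ = 1.025 × 9.81 = 10.05525 kN/m³.
The centroid lies 2.56/2 = 1.28 m below the top edge, so the centroid depth is h_c = 2.7 + 1.28 = 3.98 m.
A = 1.18 × 2.56 = 3.0208 m².
Resultant F = γ·h_c·A = 10.05525 × 3.98 × 3.0208 = 120.892 kN.
I_c = b·h³/12 = 1.18 × 2.56³/12 = 1.64976 m⁴.
Centre of pressure: y_p = y_c + I_c/(y_c·A) = 3.98 + 1.64976/(3.98 × 3.0208) = 3.98 + 0.137219 = 4.11722 m along the plane.
The resultant acts 1.28 + 0.137219 = 1.41722 m (along the plate) below the hinge at the top edge, so the moment about the hinge is M = F × 1.41722 = 120.892 × 1.41722 = 171.331 kN·m.

M ≈ 171.3 kN·m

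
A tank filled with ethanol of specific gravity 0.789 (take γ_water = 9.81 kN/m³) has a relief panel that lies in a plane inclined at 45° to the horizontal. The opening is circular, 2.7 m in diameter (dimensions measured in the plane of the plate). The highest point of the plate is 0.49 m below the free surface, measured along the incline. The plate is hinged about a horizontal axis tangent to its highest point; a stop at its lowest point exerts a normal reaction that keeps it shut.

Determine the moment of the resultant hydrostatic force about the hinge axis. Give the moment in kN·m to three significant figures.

M ≈ 92.1 kN·m

γ = 0.789 × 9.81 = 7.74009 kN/m³.
Let θ = 45° be the plate's angle to the horizontal; measure y along the incline from where the plane meets the free surface. Vertical depth h = y·sinθ with sinθ = 0.707107.
The centroid is at the centre, 1.35 m below the top of the plate, so y_c = 0.49 + 1.35 = 1.84 m and h_c = 1.84 × 0.707107 = 1.30108 m.
A = π(1.35)² = 5.72555 m².
Resultant F = γ·h_c·A = 7.74009 × 1.30108 × 5.72555 = 57.659 kN.
I_c = πr⁴/4 = π × 1.35⁴/4 = 2.6087 m⁴.
Centre of pressure: y_p = y_c + I_c/(y_c·A) = 1.84 + 2.6087/(1.84 × 5.72555) = 1.84 + 0.247622 = 2.08762 m along the plane.
The resultant acts 1.35 + 0.247622 = 1.59762 m (along the plate) below the hinge at the top edge, so the moment about the hinge is M = F × 1.59762 = 57.659 × 1.59762 = 92.1172 kN·m.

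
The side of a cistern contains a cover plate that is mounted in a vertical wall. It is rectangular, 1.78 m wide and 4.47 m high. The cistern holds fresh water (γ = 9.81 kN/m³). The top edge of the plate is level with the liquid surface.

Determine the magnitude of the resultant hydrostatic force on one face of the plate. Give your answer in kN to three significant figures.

γ = 9.81 kN/m³.
The centroid lies 4.47/2 = 2.235 m below the top edge, so the centroid depth is h_c = 2.235 m.
A = 1.78 × 4.47 = 7.9566 m².
Resultant F = γ·h_c·A = 9.81 × 2.235 × 7.9566 = 174.451 kN.

F ≈ 174 kN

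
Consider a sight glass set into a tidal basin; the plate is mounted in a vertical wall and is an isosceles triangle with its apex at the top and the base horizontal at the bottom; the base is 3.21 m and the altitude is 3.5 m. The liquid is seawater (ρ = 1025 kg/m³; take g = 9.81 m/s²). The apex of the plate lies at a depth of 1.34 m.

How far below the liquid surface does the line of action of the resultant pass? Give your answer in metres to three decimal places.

γ = ρg = 1025 × 9.81 / 1000 = 10.05525 kN/m³.
With the apex up, the centroid sits 2h/3 = 2 × 3.5/3 = 2.33333 m below the apex, so the centroid depth is h_c = 1.34 + 2.33333 = 3.67333 m.
A = ½ × 3.21 × 3.5 = 5.6175 m².
Resultant F = γ·h_c·A = 10.05525 × 3.67333 × 5.6175 = 207.489 kN.
I_c = b·h³/36 = 3.21 × 3.5³/36 = 3.82302 m⁴.
Centre of pressure: y_p = y_c + I_c/(y_c·A) = 3.67333 + 3.82302/(3.67333 × 5.6175) = 3.67333 + 0.185269 = 3.8586 m along the plane.

h_p = 3.859 m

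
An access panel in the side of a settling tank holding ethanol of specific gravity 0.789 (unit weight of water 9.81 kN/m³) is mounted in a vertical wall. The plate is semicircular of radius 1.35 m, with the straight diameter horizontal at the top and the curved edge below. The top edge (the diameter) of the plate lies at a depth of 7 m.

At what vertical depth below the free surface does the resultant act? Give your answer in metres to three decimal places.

h_p = 7.590 m

γ = 0.789 × 9.81 = 7.74009 kN/m³.
The centroid of a semicircle lies 4r/(3π) = 0.572958 m from the diameter, here below the top edge, so the centroid depth is h_c = 7 + 0.572958 = 7.57296 m.
A = πr²/2 = π × 1.35²/2 = 2.86278 m².
Resultant F = γ·h_c·A = 7.74009 × 7.57296 × 2.86278 = 167.803 kN.
I_c = (π/8 − 8/(9π))·r⁴ = 0.109757 × 1.35⁴ = 0.364559 m⁴.
Centre of pressure: y_p = y_c + I_c/(y_c·A) = 7.57296 + 0.364559/(7.57296 × 2.86278) = 7.57296 + 0.0168157 = 7.58978 m along the plane.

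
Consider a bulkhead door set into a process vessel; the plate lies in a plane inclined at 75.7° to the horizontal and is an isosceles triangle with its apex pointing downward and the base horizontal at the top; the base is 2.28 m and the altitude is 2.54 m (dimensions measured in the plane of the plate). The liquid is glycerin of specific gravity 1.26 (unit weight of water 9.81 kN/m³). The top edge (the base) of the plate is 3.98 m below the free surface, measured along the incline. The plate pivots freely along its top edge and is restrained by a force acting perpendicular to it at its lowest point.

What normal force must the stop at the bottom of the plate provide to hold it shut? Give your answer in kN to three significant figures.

γ = 1.26 × 9.81 = 12.3606 kN/m³.
Let θ = 75.7° be the plate's angle to the horizontal; measure y along the incline from where the plane meets the free surface. Vertical depth h = y·sinθ with sinθ = 0.969016.
With the apex down, the centroid sits h/3 = 2.54/3 = 0.846667 m below the base (the top edge), so y_c = 3.98 + 0.846667 = 4.82667 m and h_c = 4.82667 × 0.969016 = 4.67712 m.
A = ½ × 2.28 × 2.54 = 2.8956 m².
Resultant F = γ·h_c·A = 12.3606 × 4.67712 × 2.8956 = 167.4 kN.
I_c = b·h³/36 = 2.28 × 2.54³/36 = 1.03785 m⁴.
Centre of pressure: y_p = y_c + I_c/(y_c·A) = 4.82667 + 1.03785/(4.82667 × 2.8956) = 4.82667 + 0.0742589 = 4.90093 m along the plane.
The resultant acts 0.846667 + 0.0742589 = 0.920926 m (along the plate) below the hinge at the top edge, so the moment about the hinge is M = F × 0.920926 = 167.4 × 0.920926 = 154.163 kN·m.
A normal force at the bottom, 2.54 m from the hinge, must supply this moment: P = 154.163/2.54 = 60.6941 kN.

P ≈ 60.7 kN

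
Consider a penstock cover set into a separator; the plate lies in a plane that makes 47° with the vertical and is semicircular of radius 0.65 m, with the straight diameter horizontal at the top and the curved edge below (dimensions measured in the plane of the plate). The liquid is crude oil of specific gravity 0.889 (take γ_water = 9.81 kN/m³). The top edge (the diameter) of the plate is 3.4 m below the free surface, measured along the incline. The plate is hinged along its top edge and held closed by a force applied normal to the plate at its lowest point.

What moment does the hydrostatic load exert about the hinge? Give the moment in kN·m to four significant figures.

M ≈ 4.119 kN·m

γ = 0.889 × 9.81 = 8.72109 kN/m³.
The plate makes 47° with the vertical, i.e. θ = 90° − 47° = 43° to the horizontal. Measuring y along the incline from the free-surface line, vertical depth h = y·sinθ with sinθ = 0.681998.
The centroid of a semicircle lies 4r/(3π) = 0.275869 m from the diameter, here below the top edge, so y_c = 3.4 + 0.275869 = 3.67587 m and h_c = 3.67587 × 0.681998 = 2.50694 m.
A = πr²/2 = π × 0.65²/2 = 0.663661 m².
Resultant F = γ·h_c·A = 8.72109 × 2.50694 × 0.663661 = 14.5098 kN.
I_c = (π/8 − 8/(9π))·r⁴ = 0.109757 × 0.65⁴ = 0.0195923 m⁴.
Centre of pressure: y_p = y_c + I_c/(y_c·A) = 3.67587 + 0.0195923/(3.67587 × 0.663661) = 3.67587 + 0.00803117 = 3.6839 m along the plane.
The resultant acts 0.275869 + 0.00803117 = 0.2839 m (along the plate) below the hinge at the top edge, so the moment about the hinge is M = F × 0.2839 = 14.5098 × 0.2839 = 4.11933 kN·m.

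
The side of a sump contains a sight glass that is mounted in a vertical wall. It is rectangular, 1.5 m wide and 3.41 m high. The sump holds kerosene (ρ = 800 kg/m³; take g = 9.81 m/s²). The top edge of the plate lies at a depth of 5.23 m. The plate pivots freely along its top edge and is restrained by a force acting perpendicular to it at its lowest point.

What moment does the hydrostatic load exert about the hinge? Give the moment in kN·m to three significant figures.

M ≈ 514 kN·m

γ = ρg = 800 × 9.81 / 1000 = 7.848 kN/m³.
The centroid lies 3.41/2 = 1.705 m below the top edge, so the centroid depth is h_c = 5.23 + 1.705 = 6.935 m.
A = 1.5 × 3.41 = 5.115 m².
Resultant F = γ·h_c·A = 7.848 × 6.935 × 5.115 = 278.388 kN.
I_c = b·h³/12 = 1.5 × 3.41³/12 = 4.95648 m⁴.
Centre of pressure: y_p = y_c + I_c/(y_c·A) = 6.935 + 4.95648/(6.935 × 5.115) = 6.935 + 0.139727 = 7.07473 m along the plane.
The resultant acts 1.705 + 0.139727 = 1.84473 m (along the plate) below the hinge at the top edge, so the moment about the hinge is M = F × 1.84473 = 278.388 × 1.84473 = 513.551 kN·m.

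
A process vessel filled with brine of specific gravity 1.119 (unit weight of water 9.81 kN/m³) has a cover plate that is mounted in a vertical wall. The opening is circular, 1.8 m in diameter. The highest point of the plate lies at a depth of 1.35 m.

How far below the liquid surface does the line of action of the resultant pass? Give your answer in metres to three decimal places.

h_p = 2.340 m

γ = 1.119 × 9.81 = 10.97739 kN/m³.
The centroid is at the centre, 0.9 m below the top of the plate, so the centroid depth is h_c = 1.35 + 0.9 = 2.25 m.
A = π(0.9)² = 2.54469 m².
Resultant F = γ·h_c·A = 10.97739 × 2.25 × 2.54469 = 62.8516 kN.
I_c = πr⁴/4 = π × 0.9⁴/4 = 0.5153 m⁴.
Centre of pressure: y_p = y_c + I_c/(y_c·A) = 2.25 + 0.5153/(2.25 × 2.54469) = 2.25 + 0.09 = 2.34 m along the plane.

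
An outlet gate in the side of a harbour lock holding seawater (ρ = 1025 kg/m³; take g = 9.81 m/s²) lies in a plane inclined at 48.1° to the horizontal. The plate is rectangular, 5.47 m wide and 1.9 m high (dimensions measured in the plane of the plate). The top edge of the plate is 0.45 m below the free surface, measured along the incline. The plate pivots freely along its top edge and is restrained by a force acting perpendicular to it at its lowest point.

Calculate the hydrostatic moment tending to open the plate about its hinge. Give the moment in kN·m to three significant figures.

γ = ρg = 1025 × 9.81 / 1000 = 10.05525 kN/m³.
Let θ = 48.1° be the plate's angle to the horizontal; measure y along the incline from where the plane meets the free surface. Vertical depth h = y·sinθ with sinθ = 0.744312.
The centroid lies 1.9/2 = 0.95 m below the top edge, so y_c = 0.45 + 0.95 = 1.4 m and h_c = 1.4 × 0.744312 = 1.04204 m.
A = 5.47 × 1.9 = 10.393 m².
Resultant F = γ·h_c·A = 10.05525 × 1.04204 × 10.393 = 108.898 kN.
I_c = b·h³/12 = 5.47 × 1.9³/12 = 3.12656 m⁴.
Centre of pressure: y_p = y_c + I_c/(y_c·A) = 1.4 + 3.12656/(1.4 × 10.393) = 1.4 + 0.214881 = 1.61488 m along the plane.
The resultant acts 0.95 + 0.214881 = 1.16488 m (along the plate) below the hinge at the top edge, so the moment about the hinge is M = F × 1.16488 = 108.898 × 1.16488 = 126.853 kN·m.

M ≈ 127 kN·m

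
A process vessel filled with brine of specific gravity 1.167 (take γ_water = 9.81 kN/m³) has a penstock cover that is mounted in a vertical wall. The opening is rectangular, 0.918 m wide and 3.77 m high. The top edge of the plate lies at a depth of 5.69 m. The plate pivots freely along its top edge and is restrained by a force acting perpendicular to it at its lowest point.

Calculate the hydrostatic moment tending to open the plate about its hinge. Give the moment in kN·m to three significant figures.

γ = 1.167 × 9.81 = 11.44827 kN/m³.
The centroid lies 3.77/2 = 1.885 m below the top edge, so the centroid depth is h_c = 5.69 + 1.885 = 7.575 m.
A = 0.918 × 3.77 = 3.46086 m².
Resultant F = γ·h_c·A = 11.44827 × 7.575 × 3.46086 = 300.128 kN.
I_c = b·h³/12 = 0.918 × 3.77³/12 = 4.09907 m⁴.
Centre of pressure: y_p = y_c + I_c/(y_c·A) = 7.575 + 4.09907/(7.575 × 3.46086) = 7.575 + 0.156357 = 7.73136 m along the plane.
The resultant acts 1.885 + 0.156357 = 2.04136 m (along the plate) below the hinge at the top edge, so the moment about the hinge is M = F × 2.04136 = 300.128 × 2.04136 = 612.669 kN·m.

M ≈ 613 kN·m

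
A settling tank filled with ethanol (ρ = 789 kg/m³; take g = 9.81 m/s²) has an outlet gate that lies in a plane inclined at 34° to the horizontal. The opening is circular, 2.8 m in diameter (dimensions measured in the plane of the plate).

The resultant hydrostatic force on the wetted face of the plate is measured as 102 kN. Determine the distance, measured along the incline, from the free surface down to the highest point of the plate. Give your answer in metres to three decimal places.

y_top ≈ 2.427 m

γ = ρg = 789 × 9.81 / 1000 = 7.74009 kN/m³.
A = π(1.4)² = 6.15752 m².
From F = γ·h_c·A, the centroid depth is h_c = 102/(7.74009 × 6.15752) = 2.14017 m.
Let θ = 34° be the plate's angle to the horizontal; measure y along the incline from where the plane meets the free surface. Vertical depth h = y·sinθ with sinθ = 0.559193.
Along the incline, y_c = h_c/sinθ = 2.14017/0.559193 = 3.82725 m.
The centroid is at the centre, 1.4 m below the top of the plate, so the highest point sits at y_top = 3.82725 − 1.4 = 2.42725 m along the incline.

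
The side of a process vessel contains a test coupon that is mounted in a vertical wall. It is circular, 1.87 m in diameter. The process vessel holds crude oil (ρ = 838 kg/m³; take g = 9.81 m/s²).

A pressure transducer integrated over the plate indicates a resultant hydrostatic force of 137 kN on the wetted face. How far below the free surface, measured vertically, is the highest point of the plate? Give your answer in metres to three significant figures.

d_top ≈ 5.13 m

γ = ρg = 838 × 9.81 / 1000 = 8.22078 kN/m³.
A = π(0.935)² = 2.74646 m².
From F = γ·h_c·A, the centroid depth is h_c = 137/(8.22078 × 2.74646) = 6.06784 m.
The centroid is at the centre, 0.935 m below the top of the plate, so the highest point sits at h_top = 6.06784 − 0.935 = 5.13284 m below the surface.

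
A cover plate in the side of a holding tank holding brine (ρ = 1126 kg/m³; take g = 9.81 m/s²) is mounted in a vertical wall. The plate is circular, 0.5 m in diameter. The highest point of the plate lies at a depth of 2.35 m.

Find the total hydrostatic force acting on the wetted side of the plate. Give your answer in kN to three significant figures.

F ≈ 5.64 kN

γ = ρg = 1126 × 9.81 / 1000 = 11.04606 kN/m³.
The centroid is at the centre, 0.25 m below the top of the plate, so the centroid depth is h_c = 2.35 + 0.25 = 2.6 m.
A = π(0.25)² = 0.19635 m².
Resultant F = γ·h_c·A = 11.04606 × 2.6 × 0.19635 = 5.63912 kN.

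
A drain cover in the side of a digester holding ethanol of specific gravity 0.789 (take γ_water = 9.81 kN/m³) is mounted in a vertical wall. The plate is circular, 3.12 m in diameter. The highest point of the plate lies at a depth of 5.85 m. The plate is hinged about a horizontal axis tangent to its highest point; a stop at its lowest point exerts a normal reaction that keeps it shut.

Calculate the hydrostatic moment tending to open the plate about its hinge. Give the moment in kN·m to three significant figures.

γ = 0.789 × 9.81 = 7.74009 kN/m³.
The centroid is at the centre, 1.56 m below the top of the plate, so the centroid depth is h_c = 5.85 + 1.56 = 7.41 m.
A = π(1.56)² = 7.64538 m².
Resultant F = γ·h_c·A = 7.74009 × 7.41 × 7.64538 = 438.494 kN.
I_c = πr⁴/4 = π × 1.56⁴/4 = 4.65145 m⁴.
Centre of pressure: y_p = y_c + I_c/(y_c·A) = 7.41 + 4.65145/(7.41 × 7.64538) = 7.41 + 0.0821053 = 7.49211 m along the plane.
The resultant acts 1.56 + 0.0821053 = 1.64211 m (along the plate) below the hinge at the top edge, so the moment about the hinge is M = F × 1.64211 = 438.494 × 1.64211 = 720.055 kN·m.

M ≈ 720 kN·m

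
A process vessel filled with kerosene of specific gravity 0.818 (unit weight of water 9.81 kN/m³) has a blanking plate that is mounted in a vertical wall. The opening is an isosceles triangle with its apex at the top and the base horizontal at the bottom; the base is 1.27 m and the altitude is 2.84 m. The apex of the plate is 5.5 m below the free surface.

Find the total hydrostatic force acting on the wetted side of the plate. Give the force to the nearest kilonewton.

γ = 0.818 × 9.81 = 8.02458 kN/m³.
With the apex up, the centroid sits 2h/3 = 2 × 2.84/3 = 1.89333 m below the apex, so the centroid depth is h_c = 5.5 + 1.89333 = 7.39333 m.
A = ½ × 1.27 × 2.84 = 1.8034 m².
Resultant F = γ·h_c·A = 8.02458 × 7.39333 × 1.8034 = 106.993 kN.

F ≈ 107 kN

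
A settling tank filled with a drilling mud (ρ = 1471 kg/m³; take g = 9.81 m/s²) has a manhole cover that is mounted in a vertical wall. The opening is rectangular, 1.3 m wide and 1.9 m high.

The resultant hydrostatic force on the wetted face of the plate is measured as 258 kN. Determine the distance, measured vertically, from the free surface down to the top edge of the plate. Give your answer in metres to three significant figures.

γ = ρg = 1471 × 9.81 / 1000 = 14.43051 kN/m³.
A = 1.3 × 1.9 = 2.47 m².
From F = γ·h_c·A, the centroid depth is h_c = 258/(14.43051 × 2.47) = 7.23837 m.
The centroid lies 1.9/2 = 0.95 m below the top edge, so the top edge sits at h_top = 7.23837 − 0.95 = 6.28837 m below the surface.

d_top ≈ 6.29 m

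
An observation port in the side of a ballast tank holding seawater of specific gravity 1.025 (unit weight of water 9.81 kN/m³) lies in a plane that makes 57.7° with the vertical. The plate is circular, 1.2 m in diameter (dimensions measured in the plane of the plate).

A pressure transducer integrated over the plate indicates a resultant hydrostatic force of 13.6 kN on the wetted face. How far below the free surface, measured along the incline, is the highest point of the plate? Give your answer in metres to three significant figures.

γ = 1.025 × 9.81 = 10.05525 kN/m³.
A = π(0.6)² = 1.13097 m².
From F = γ·h_c·A, the centroid depth is h_c = 13.6/(10.05525 × 1.13097) = 1.1959 m.
The plate makes 57.7° with the vertical, i.e. θ = 90° − 57.7° = 32.3° to the horizontal. Measuring y along the incline from the free-surface line, vertical depth h = y·sinθ with sinθ = 0.534352.
Along the incline, y_c = h_c/sinθ = 1.1959/0.534352 = 2.23804 m.
The centroid is at the centre, 0.6 m below the top of the plate, so the highest point sits at y_top = 2.23804 − 0.6 = 1.63804 m along the incline.

y_top ≈ 1.64 m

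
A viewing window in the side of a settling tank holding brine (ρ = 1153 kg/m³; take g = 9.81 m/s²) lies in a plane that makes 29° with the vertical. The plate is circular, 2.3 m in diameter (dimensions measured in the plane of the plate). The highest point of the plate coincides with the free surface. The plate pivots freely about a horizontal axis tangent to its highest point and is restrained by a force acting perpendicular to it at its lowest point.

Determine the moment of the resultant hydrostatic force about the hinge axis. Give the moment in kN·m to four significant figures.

γ = ρg = 1153 × 9.81 / 1000 = 11.31093 kN/m³.
The plate makes 29° with the vertical, i.e. θ = 90° − 29° = 61° to the horizontal. Measuring y along the incline from the free-surface line, vertical depth h = y·sinθ with sinθ = 0.874620.
The centroid is at the centre, 1.15 m below the top of the plate, so y_c = 1.15 m and h_c = 1.15 × 0.874620 = 1.00581 m.
A = π(1.15)² = 4.15476 m².
Resultant F = γ·h_c·A = 11.31093 × 1.00581 × 4.15476 = 47.2672 kN.
I_c = πr⁴/4 = π × 1.15⁴/4 = 1.37367 m⁴.
Centre of pressure: y_p = y_c + I_c/(y_c·A) = 1.15 + 1.37367/(1.15 × 4.15476) = 1.15 + 0.287501 = 1.4375 m along the plane.
The resultant acts 1.15 + 0.287501 = 1.4375 m (along the plate) below the hinge at the top edge, so the moment about the hinge is M = F × 1.4375 = 47.2672 × 1.4375 = 67.9466 kN·m.

M ≈ 67.95 kN·m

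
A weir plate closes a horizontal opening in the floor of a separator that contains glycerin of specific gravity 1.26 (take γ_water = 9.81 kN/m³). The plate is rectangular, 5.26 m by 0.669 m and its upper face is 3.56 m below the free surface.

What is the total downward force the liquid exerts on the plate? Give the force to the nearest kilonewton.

F ≈ 155 kN

γ = 1.26 × 9.81 = 12.3606 kN/m³.
The plate is horizontal, so pressure is uniform at p = γ·h = 12.3606 × 3.56 = 44.0037 kN/m².
A = 5.26 × 0.669 = 3.51894 m².
F = p·A = 44.0037 × 3.51894 = 154.846 kN.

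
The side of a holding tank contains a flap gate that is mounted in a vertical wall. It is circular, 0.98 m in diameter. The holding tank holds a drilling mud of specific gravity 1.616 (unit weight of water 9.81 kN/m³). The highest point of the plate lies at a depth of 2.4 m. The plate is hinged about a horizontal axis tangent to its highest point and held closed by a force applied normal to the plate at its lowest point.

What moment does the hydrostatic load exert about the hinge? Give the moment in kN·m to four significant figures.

γ = 1.616 × 9.81 = 15.85296 kN/m³.
The centroid is at the centre, 0.49 m below the top of the plate, so the centroid depth is h_c = 2.4 + 0.49 = 2.89 m.
A = π(0.49)² = 0.754296 m².
Resultant F = γ·h_c·A = 15.85296 × 2.89 × 0.754296 = 34.5581 kN.
I_c = πr⁴/4 = π × 0.49⁴/4 = 0.0452766 m⁴.
Centre of pressure: y_p = y_c + I_c/(y_c·A) = 2.89 + 0.0452766/(2.89 × 0.754296) = 2.89 + 0.0207699 = 2.91077 m along the plane.
The resultant acts 0.49 + 0.0207699 = 0.51077 m (along the plate) below the hinge at the top edge, so the moment about the hinge is M = F × 0.51077 = 34.5581 × 0.51077 = 17.6512 kN·m.

M ≈ 17.65 kN·m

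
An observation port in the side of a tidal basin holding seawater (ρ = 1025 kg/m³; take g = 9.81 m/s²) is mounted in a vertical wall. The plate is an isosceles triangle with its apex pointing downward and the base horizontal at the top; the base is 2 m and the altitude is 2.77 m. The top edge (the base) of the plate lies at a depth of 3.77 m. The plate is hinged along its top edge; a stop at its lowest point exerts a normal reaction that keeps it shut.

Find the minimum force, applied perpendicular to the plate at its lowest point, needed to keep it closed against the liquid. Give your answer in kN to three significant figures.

γ = ρg = 1025 × 9.81 / 1000 = 10.05525 kN/m³.
With the apex down, the centroid sits h/3 = 2.77/3 = 0.923333 m below the base (the top edge), so the centroid depth is h_c = 3.77 + 0.923333 = 4.69333 m.
A = ½ × 2 × 2.77 = 2.77 m².
Resultant F = γ·h_c·A = 10.05525 × 4.69333 × 2.77 = 130.724 kN.
I_c = b·h³/36 = 2 × 2.77³/36 = 1.18077 m⁴.
Centre of pressure: y_p = y_c + I_c/(y_c·A) = 4.69333 + 1.18077/(4.69333 × 2.77) = 4.69333 + 0.0908248 = 4.78415 m along the plane.
The resultant acts 0.923333 + 0.0908248 = 1.01416 m (along the plate) below the hinge at the top edge, so the moment about the hinge is M = F × 1.01416 = 130.724 × 1.01416 = 132.575 kN·m.
A normal force at the bottom, 2.77 m from the hinge, must supply this moment: P = 132.575/2.77 = 47.861 kN.

P ≈ 47.9 kN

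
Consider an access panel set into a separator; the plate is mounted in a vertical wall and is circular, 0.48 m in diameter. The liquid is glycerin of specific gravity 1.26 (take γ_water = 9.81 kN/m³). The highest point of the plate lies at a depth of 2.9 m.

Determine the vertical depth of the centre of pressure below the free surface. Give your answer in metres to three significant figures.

h_p = 3.14 m

γ = 1.26 × 9.81 = 12.3606 kN/m³.
The centroid is at the centre, 0.24 m below the top of the plate, so the centroid depth is h_c = 2.9 + 0.24 = 3.14 m.
A = π(0.24)² = 0.180956 m².
Resultant F = γ·h_c·A = 12.3606 × 3.14 × 0.180956 = 7.02332 kN.
I_c = πr⁴/4 = π × 0.24⁴/4 = 0.00260576 m⁴.
Centre of pressure: y_p = y_c + I_c/(y_c·A) = 3.14 + 0.00260576/(3.14 × 0.180956) = 3.14 + 0.00458598 = 3.14459 m along the plane.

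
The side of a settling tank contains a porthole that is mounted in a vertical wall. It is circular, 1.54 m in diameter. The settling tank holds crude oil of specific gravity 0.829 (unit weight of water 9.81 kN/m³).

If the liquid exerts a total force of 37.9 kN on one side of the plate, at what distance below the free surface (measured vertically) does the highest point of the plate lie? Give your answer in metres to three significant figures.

d_top ≈ 1.73 m

γ = 0.829 × 9.81 = 8.13249 kN/m³.
A = π(0.77)² = 1.86265 m².
From F = γ·h_c·A, the centroid depth is h_c = 37.9/(8.13249 × 1.86265) = 2.50198 m.
The centroid is at the centre, 0.77 m below the top of the plate, so the highest point sits at h_top = 2.50198 − 0.77 = 1.73198 m below the surface.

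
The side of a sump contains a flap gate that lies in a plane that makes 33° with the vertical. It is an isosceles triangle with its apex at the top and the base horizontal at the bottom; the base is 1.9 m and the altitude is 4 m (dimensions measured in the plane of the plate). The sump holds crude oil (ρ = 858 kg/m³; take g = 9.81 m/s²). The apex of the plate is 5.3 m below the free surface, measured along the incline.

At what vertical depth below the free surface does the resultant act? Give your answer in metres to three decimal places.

h_p = 6.775 m

γ = ρg = 858 × 9.81 / 1000 = 8.41698 kN/m³.
The plate makes 33° with the vertical, i.e. θ = 90° − 33° = 57° to the horizontal. Measuring y along the incline from the free-surface line, vertical depth h = y·sinθ with sinθ = 0.838671.
With the apex up, the centroid sits 2h/3 = 2 × 4/3 = 2.66667 m below the apex, so y_c = 5.3 + 2.66667 = 7.96667 m and h_c = 7.96667 × 0.838671 = 6.68142 m.
A = ½ × 1.9 × 4 = 3.8 m².
Resultant F = γ·h_c·A = 8.41698 × 6.68142 × 3.8 = 213.702 kN.
I_c = b·h³/36 = 1.9 × 4³/36 = 3.37778 m⁴.
Centre of pressure: y_p = y_c + I_c/(y_c·A) = 7.96667 + 3.37778/(7.96667 × 3.8) = 7.96667 + 0.111576 = 8.07825 m along the plane.
Vertically, h_p = y_p·sinθ = 8.07825 × 0.838671 = 6.77499 m.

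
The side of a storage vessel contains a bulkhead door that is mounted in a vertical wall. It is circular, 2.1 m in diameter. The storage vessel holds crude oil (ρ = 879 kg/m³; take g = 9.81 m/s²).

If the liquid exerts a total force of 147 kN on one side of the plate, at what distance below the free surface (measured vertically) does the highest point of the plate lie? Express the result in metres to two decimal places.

d_top ≈ 3.87 m

γ = ρg = 879 × 9.81 / 1000 = 8.62299 kN/m³.
A = π(1.05)² = 3.46361 m².
From F = γ·h_c·A, the centroid depth is h_c = 147/(8.62299 × 3.46361) = 4.92187 m.
The centroid is at the centre, 1.05 m below the top of the plate, so the highest point sits at h_top = 4.92187 − 1.05 = 3.87187 m below the surface.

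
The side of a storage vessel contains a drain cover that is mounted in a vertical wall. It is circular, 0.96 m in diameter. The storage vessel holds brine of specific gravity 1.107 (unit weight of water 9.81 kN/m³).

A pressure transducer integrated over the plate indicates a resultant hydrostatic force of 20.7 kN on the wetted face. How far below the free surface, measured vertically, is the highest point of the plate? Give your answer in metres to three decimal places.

γ = 1.107 × 9.81 = 10.85967 kN/m³.
A = π(0.48)² = 0.723823 m².
From F = γ·h_c·A, the centroid depth is h_c = 20.7/(10.85967 × 0.723823) = 2.63343 m.
The centroid is at the centre, 0.48 m below the top of the plate, so the highest point sits at h_top = 2.63343 − 0.48 = 2.15343 m below the surface.

d_top ≈ 2.153 m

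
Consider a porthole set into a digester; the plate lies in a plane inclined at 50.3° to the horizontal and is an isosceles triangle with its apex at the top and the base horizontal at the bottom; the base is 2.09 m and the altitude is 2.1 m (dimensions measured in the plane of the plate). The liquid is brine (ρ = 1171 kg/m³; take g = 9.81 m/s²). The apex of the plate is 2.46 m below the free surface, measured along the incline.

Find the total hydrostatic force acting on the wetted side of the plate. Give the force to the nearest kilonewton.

F ≈ 75 kN

γ = ρg = 1171 × 9.81 / 1000 = 11.48751 kN/m³.
Let θ = 50.3° be the plate's angle to the horizontal; measure y along the incline from where the plane meets the free surface. Vertical depth h = y·sinθ with sinθ = 0.769400.
With the apex up, the centroid sits 2h/3 = 2 × 2.1/3 = 1.4 m below the apex, so y_c = 2.46 + 1.4 = 3.86 m and h_c = 3.86 × 0.769400 = 2.96988 m.
A = ½ × 2.09 × 2.1 = 2.1945 m².
Resultant F = γ·h_c·A = 11.48751 × 2.96988 × 2.1945 = 74.8687 kN.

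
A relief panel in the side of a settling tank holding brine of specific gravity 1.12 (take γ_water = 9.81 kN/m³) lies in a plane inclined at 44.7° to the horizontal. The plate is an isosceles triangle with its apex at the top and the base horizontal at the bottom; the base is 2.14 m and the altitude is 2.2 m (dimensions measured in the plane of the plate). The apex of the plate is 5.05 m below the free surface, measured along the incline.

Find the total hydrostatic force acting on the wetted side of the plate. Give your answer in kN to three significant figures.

γ = 1.12 × 9.81 = 10.9872 kN/m³.
Let θ = 44.7° be the plate's angle to the horizontal; measure y along the incline from where the plane meets the free surface. Vertical depth h = y·sinθ with sinθ = 0.703395.
With the apex up, the centroid sits 2h/3 = 2 × 2.2/3 = 1.46667 m below the apex, so y_c = 5.05 + 1.46667 = 6.51667 m and h_c = 6.51667 × 0.703395 = 4.58379 m.
A = ½ × 2.14 × 2.2 = 2.354 m².
Resultant F = γ·h_c·A = 10.9872 × 4.58379 × 2.354 = 118.555 kN.

F ≈ 119 kN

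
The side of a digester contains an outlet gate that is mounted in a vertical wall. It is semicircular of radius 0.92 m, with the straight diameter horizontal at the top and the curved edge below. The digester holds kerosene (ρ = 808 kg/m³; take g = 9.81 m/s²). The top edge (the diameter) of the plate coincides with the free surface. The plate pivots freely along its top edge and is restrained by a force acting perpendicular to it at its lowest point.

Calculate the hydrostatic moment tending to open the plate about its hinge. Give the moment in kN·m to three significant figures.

γ = ρg = 808 × 9.81 / 1000 = 7.92648 kN/m³.
The centroid of a semicircle lies 4r/(3π) = 0.39046 m from the diameter, here below the top edge, so the centroid depth is h_c = 0.39046 m.
A = πr²/2 = π × 0.92²/2 = 1.32952 m².
Resultant F = γ·h_c·A = 7.92648 × 0.39046 × 1.32952 = 4.11483 kN.
I_c = (π/8 − 8/(9π))·r⁴ = 0.109757 × 0.92⁴ = 0.0786291 m⁴.
Centre of pressure: y_p = y_c + I_c/(y_c·A) = 0.39046 + 0.0786291/(0.39046 × 1.32952) = 0.39046 + 0.151465 = 0.541925 m along the plane.
The resultant acts 0.39046 + 0.151465 = 0.541925 m (along the plate) below the hinge at the top edge, so the moment about the hinge is M = F × 0.541925 = 4.11483 × 0.541925 = 2.22993 kN·m.

M ≈ 2.23 kN·m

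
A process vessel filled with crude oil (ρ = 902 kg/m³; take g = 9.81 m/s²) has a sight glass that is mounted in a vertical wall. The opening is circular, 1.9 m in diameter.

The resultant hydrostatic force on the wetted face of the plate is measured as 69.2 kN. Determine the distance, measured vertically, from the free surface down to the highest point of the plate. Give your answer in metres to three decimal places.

γ = ρg = 902 × 9.81 / 1000 = 8.84862 kN/m³.
A = π(0.95)² = 2.83529 m².
From F = γ·h_c·A, the centroid depth is h_c = 69.2/(8.84862 × 2.83529) = 2.75825 m.
The centroid is at the centre, 0.95 m below the top of the plate, so the highest point sits at h_top = 2.75825 − 0.95 = 1.80825 m below the surface.

d_top ≈ 1.808 m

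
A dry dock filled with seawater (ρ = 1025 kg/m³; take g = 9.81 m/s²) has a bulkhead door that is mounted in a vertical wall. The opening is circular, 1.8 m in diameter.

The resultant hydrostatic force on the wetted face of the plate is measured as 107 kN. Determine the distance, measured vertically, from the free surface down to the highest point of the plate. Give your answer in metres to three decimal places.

γ = ρg = 1025 × 9.81 / 1000 = 10.05525 kN/m³.
A = π(0.9)² = 2.54469 m².
From F = γ·h_c·A, the centroid depth is h_c = 107/(10.05525 × 2.54469) = 4.18173 m.
The centroid is at the centre, 0.9 m below the top of the plate, so the highest point sits at h_top = 4.18173 − 0.9 = 3.28173 m below the surface.

d_top ≈ 3.282 m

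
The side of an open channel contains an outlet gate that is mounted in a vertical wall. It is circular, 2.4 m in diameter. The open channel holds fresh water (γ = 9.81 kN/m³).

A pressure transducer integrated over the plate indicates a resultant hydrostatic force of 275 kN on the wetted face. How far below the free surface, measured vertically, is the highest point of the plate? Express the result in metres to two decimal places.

γ = 9.81 kN/m³.
A = π(1.2)² = 4.52389 m².
From F = γ·h_c·A, the centroid depth is h_c = 275/(9.81 × 4.52389) = 6.19657 m.
The centroid is at the centre, 1.2 m below the top of the plate, so the highest point sits at h_top = 6.19657 − 1.2 = 4.99657 m below the surface.

d_top ≈ 5.00 m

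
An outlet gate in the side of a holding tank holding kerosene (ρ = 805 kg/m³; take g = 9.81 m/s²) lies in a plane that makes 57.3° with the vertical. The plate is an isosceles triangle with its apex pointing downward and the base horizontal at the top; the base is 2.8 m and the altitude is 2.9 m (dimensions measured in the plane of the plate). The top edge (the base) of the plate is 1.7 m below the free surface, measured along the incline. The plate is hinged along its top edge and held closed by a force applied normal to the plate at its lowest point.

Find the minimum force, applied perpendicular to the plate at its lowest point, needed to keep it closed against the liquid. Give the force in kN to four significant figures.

γ = ρg = 805 × 9.81 / 1000 = 7.89705 kN/m³.
The plate makes 57.3° with the vertical, i.e. θ = 90° − 57.3° = 32.7° to the horizontal. Measuring y along the incline from the free-surface line, vertical depth h = y·sinθ with sinθ = 0.540240.
With the apex down, the centroid sits h/3 = 2.9/3 = 0.966667 m below the base (the top edge), so y_c = 1.7 + 0.966667 = 2.66667 m and h_c = 2.66667 × 0.540240 = 1.44064 m.
A = ½ × 2.8 × 2.9 = 4.06 m².
Resultant F = γ·h_c·A = 7.89705 × 1.44064 × 4.06 = 46.1898 kN.
I_c = b·h³/36 = 2.8 × 2.9³/36 = 1.89692 m⁴.
Centre of pressure: y_p = y_c + I_c/(y_c·A) = 2.66667 + 1.89692/(2.66667 × 4.06) = 2.66667 + 0.175208 = 2.84188 m along the plane.
The resultant acts 0.966667 + 0.175208 = 1.14187 m (along the plate) below the hinge at the top edge, so the moment about the hinge is M = F × 1.14187 = 46.1898 × 1.14187 = 52.7427 kN·m.
A normal force at the bottom, 2.9 m from the hinge, must supply this moment: P = 52.7427/2.9 = 18.1871 kN.

P ≈ 18.19 kN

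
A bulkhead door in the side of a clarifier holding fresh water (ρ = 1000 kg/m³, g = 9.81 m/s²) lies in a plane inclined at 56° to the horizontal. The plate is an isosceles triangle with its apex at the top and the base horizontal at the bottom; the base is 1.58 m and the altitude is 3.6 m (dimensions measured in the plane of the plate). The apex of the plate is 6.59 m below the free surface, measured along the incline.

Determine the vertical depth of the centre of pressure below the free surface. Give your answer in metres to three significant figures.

h_p = 7.52 m

γ = ρg = 1000 × 9.81 = 9810 N/m³ = 9.81 kN/m³.
Let θ = 56° be the plate's angle to the horizontal; measure y along the incline from where the plane meets the free surface. Vertical depth h = y·sinθ with sinθ = 0.829038.
With the apex up, the centroid sits 2h/3 = 2 × 3.6/3 = 2.4 m below the apex, so y_c = 6.59 + 2.4 = 8.99 m and h_c = 8.99 × 0.829038 = 7.45305 m.
A = ½ × 1.58 × 3.6 = 2.844 m².
Resultant F = γ·h_c·A = 9.81 × 7.45305 × 2.844 = 207.937 kN.
I_c = b·h³/36 = 1.58 × 3.6³/36 = 2.04768 m⁴.
Centre of pressure: y_p = y_c + I_c/(y_c·A) = 8.99 + 2.04768/(8.99 × 2.844) = 8.99 + 0.080089 = 9.07009 m along the plane.
Vertically, h_p = y_p·sinθ = 9.07009 × 0.829038 = 7.51945 m.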